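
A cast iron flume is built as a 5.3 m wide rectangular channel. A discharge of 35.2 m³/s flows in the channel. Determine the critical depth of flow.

For a rectangular channel, critical depth y_c = (q²/g)^(1/3) where q = Q/b = 35.2/5.3 = 6.642 m²/s.
So y_c = (6.642²/9.81)^(1/3) = 1.65 m.

y_c = 1.65 m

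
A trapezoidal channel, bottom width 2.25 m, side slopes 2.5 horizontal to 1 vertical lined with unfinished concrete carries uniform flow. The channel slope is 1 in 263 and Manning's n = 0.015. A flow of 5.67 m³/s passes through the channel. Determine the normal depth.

Manning's equation rearranged: A R^(2/3) = nQ / (1·√S) = 0.015 × 5.67 / (√0.003802) = 1.379.
Try y = 0.792 m: A R^(2/3) = 2.15 — over.
Try y = 0.541 m: A R^(2/3) = 1.018 — short.
Try y = 0.633 m: A R^(2/3) = 1.379 — matches.

y_n = 0.633 m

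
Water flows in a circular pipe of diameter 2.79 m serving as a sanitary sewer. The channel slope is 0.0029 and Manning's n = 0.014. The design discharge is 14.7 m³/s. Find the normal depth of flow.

y_n = 1.88 m

Manning's equation rearranged: A R^(2/3) = nQ / (1·√S) = 0.014 × 14.7 / (√0.0029) = 3.822.
Try y = 1.29 m: A R^(2/3) = 2.101 — low.
Try y = 2.27 m: A R^(2/3) = 4.776 — high.
Try y = 1.88 m: A R^(2/3) = 3.825 — close enough.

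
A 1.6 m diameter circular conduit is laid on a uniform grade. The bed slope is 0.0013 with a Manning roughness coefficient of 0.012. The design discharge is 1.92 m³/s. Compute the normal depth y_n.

y_n = 0.88 m

Manning's equation rearranged: A R^(2/3) = nQ / (1·√S) = 0.012 × 1.92 / (√0.0013) = 0.639.
Try y = 1.03 m: A R^(2/3) = 0.8143 — too large.
Try y = 0.717 m: A R^(2/3) = 0.4513 — too small.
Try y = 0.88 m: A R^(2/3) = 0.6393 — close enough.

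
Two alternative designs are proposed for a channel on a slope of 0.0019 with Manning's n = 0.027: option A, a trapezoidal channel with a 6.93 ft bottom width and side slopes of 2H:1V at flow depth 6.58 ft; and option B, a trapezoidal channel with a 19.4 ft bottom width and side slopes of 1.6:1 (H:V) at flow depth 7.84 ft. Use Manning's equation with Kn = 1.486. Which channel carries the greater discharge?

channel B

Channel A: With bottom width b = 6.93 ft and side slope z = 2: A = (b + zy)y = (6.93 + 2×6.58)×6.58 = 132.2 ft²; P = b + 2y√(1+z²) = 6.93 + 2×6.58×2.236 = 36.36 ft. Hydraulic radius R = A/P = 132.2/36.36 = 3.636 ft. Q_A = (1.486/0.027)·132.2·3.636^(2/3)·√0.0019 = 749.9 ft³/s.
Channel B: With bottom width b = 19.4 ft and side slope z = 1.6: A = (b + zy)y = (19.4 + 1.6×7.84)×7.84 = 250.4 ft²; P = b + 2y√(1+z²) = 19.4 + 2×7.84×1.887 = 48.98 ft. Hydraulic radius R = A/P = 250.4/48.98 = 5.113 ft. Q_B = (1.486/0.027)·250.4·5.113^(2/3)·√0.0019 = 1783 ft³/s.
Q_A = 749.9 ft³/s vs Q_B = 1783 ft³/s, so channel B carries more.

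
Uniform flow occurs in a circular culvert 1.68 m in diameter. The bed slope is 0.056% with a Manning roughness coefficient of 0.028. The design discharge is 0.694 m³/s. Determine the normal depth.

Manning's equation rearranged: A R^(2/3) = nQ / (1·√S) = 0.028 × 0.694 / (√0.00056) = 0.8212.
Try y = 0.741 m: A R^(2/3) = 0.4998 — short.
Try y = 1.18 m: A R^(2/3) = 1.045 — over.
Try y = 0.997 m: A R^(2/3) = 0.8213 — close enough.

y_n = 0.997 m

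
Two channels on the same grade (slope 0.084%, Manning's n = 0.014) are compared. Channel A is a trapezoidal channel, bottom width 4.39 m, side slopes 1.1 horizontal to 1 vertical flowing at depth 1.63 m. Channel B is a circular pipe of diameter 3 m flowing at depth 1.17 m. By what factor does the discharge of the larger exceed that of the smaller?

Channel A: With bottom width b = 4.39 m and side slope z = 1.1: A = (b + zy)y = (4.39 + 1.1×1.63)×1.63 = 10.08 m²; P = b + 2y√(1+z²) = 4.39 + 2×1.63×1.487 = 9.236 m. Hydraulic radius R = A/P = 10.08/9.236 = 1.091 m. Q_A = (1/0.014)·10.08·1.091^(2/3)·√0.00084 = 22.11 m³/s.
Channel B: For a circular section of diameter D = 3 m at depth y = 1.17 m, the central angle is θ = 2 arccos(1 − 2y/D) = 2.698 rad. Then A = (D²/8)(θ − sin θ) = 2.552 m² and P = Dθ/2 = 4.047 m. Hydraulic radius R = A/P = 2.552/4.047 = 0.6307 m. Q_B = (1/0.014)·2.552·0.6307^(2/3)·√0.00084 = 3.886 m³/s.
The larger discharge is 22.11 m³/s and the smaller is 3.886 m³/s; the ratio is 5.69.

5.69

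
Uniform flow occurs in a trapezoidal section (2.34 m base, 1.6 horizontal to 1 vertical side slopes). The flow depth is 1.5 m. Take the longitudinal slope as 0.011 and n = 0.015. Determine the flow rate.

Q = 46 m³/s

With bottom width b = 2.34 m and side slope z = 1.6: A = (b + zy)y = (2.34 + 1.6×1.5)×1.5 = 7.11 m²; P = b + 2y√(1+z²) = 2.34 + 2×1.5×1.887 = 8 m.
Hydraulic radius R = A/P = 7.11/8 = 0.8887 m.
Manning's equation: Q = (1/n) A R^(2/3) S^(1/2) = (1/0.015) × 7.11 × 0.8887^(2/3) × 0.011^(1/2) = 46 m³/s.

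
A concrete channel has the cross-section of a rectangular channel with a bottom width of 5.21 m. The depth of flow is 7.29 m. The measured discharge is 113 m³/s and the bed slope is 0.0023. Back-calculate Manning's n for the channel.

Flow area A = b·y = 5.21 × 7.29 = 37.98 m². Wetted perimeter P = b + 2y = 5.21 + 2×7.29 = 19.79 m.
Hydraulic radius R = A/P = 37.98/19.79 = 1.919 m.
Rearranging Manning's equation: n = (1/Q) A R^(2/3) S^(1/2) = (1/113) × 37.98 × 1.919^(2/3) × √0.0023 = 0.0249.

n = 0.0249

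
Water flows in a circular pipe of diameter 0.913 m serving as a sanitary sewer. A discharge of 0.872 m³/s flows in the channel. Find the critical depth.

At critical depth, Q² T / (g A³) = 1, i.e. A³/T = Q²/g = 0.872²/9.81 = 0.07751.
At y = 0.692 m: A³/T = 0.1929 — too large.
At y = 0.549 m: A³/T = 0.07777 — close enough.

y_c = 0.549 m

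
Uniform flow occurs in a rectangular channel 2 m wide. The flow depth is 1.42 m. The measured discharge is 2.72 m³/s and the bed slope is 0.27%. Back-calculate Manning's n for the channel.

Flow area A = b·y = 2 × 1.42 = 2.84 m². Wetted perimeter P = b + 2y = 2 + 2×1.42 = 4.84 m.
Hydraulic radius R = A/P = 2.84/4.84 = 0.5868 m.
Rearranging Manning's equation: n = (1/Q) A R^(2/3) S^(1/2) = (1/2.72) × 2.84 × 0.5868^(2/3) × √0.0027 = 0.038.

n = 0.038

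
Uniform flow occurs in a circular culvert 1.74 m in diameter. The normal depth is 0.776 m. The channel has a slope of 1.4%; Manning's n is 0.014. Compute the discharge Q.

Q = 4.73 m³/s

For a circular section of diameter D = 1.74 m at depth y = 0.776 m, the central angle is θ = 2 arccos(1 − 2y/D) = 2.925 rad. Then A = (D²/8)(θ − sin θ) = 1.026 m² and P = Dθ/2 = 2.545 m.
Hydraulic radius R = A/P = 1.026/2.545 = 0.4031 m.
Manning's equation: Q = (1/n) A R^(2/3) S^(1/2) = (1/0.014) × 1.026 × 0.4031^(2/3) × 0.014^(1/2) = 4.73 m³/s.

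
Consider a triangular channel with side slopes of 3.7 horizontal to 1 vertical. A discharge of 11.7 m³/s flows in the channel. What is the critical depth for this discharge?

At critical depth, Q² T / (g A³) = 1, i.e. A³/T = Q²/g = 11.7²/9.81 = 13.95.
Trying y = 0.898 m: A³/T = 3.997 — low.
Trying y = 1.36 m: A³/T = 31.85 — high.
Trying y = 1.15 m: A³/T = 13.77 — ≈ 13.95.

y_c = 1.15 m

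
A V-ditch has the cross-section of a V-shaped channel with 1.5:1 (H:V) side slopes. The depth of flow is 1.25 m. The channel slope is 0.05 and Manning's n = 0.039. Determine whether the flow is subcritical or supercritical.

For a triangular section with side slope z = 1.5: A = zy² = 1.5×1.25² = 2.344 m²; P = 2y√(1+z²) = 2×1.25×1.803 = 4.507 m.
Hydraulic radius R = A/P = 2.344/4.507 = 0.52 m.
V = (1/n) R^(2/3) √S = (1/0.039) × 0.52^(2/3) × √0.05 = 3.708 m/s. Hydraulic depth D_h = A/T = 2.344/3.75 = 0.625 m.
Froude number Fr = V/√(g·D_h) = 3.708/√(9.81×0.625) = 1.5, which is greater than 1, so the flow is supercritical.

supercritical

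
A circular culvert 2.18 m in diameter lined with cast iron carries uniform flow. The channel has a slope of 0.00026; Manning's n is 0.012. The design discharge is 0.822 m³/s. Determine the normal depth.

Manning's equation rearranged: A R^(2/3) = nQ / (1·√S) = 0.012 × 0.822 / (√0.00026) = 0.6117.
Try y = 0.627 m: A R^(2/3) = 0.4494 — low.
Try y = 0.888 m: A R^(2/3) = 0.8675 — high.
Try y = 0.736 m: A R^(2/3) = 0.6117 — ≈ 0.6117.

y_n = 0.736 m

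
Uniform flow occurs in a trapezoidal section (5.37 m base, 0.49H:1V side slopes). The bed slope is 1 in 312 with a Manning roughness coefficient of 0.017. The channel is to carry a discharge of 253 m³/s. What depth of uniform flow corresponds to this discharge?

y_n = 5.26 m

Manning's equation rearranged: A R^(2/3) = nQ / (1·√S) = 0.017 × 253 / (√0.003205) = 75.97.
Try y = 6.3 m: A R^(2/3) = 104.5 — too large.
Try y = 3.7 m: A R^(2/3) = 41.52 — too small.
Try y = 5.26 m: A R^(2/3) = 75.91 — close enough.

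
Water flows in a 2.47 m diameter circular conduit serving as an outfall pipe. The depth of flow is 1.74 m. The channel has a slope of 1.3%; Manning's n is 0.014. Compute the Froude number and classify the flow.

supercritical

For a circular section of diameter D = 2.47 m at depth y = 1.74 m, the central angle is θ = 2 arccos(1 − 2y/D) = 3.984 rad. Then A = (D²/8)(θ − sin θ) = 3.607 m² and P = Dθ/2 = 4.92 m.
Hydraulic radius R = A/P = 3.607/4.92 = 0.7332 m.
V = (1/n) R^(2/3) √S = (1/0.014) × 0.7332^(2/3) × √0.013 = 6.622 m/s. Hydraulic depth D_h = A/T = 3.607/2.254 = 1.6 m.
Froude number Fr = V/√(g·D_h) = 6.622/√(9.81×1.6) = 1.67, which is greater than 1, so the flow is supercritical.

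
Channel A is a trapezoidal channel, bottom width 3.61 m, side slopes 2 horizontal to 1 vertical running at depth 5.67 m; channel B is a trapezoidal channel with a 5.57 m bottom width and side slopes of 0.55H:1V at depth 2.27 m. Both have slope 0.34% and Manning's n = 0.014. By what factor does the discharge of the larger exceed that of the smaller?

Channel A: With bottom width b = 3.61 m and side slope z = 2: A = (b + zy)y = (3.61 + 2×5.67)×5.67 = 84.77 m²; P = b + 2y√(1+z²) = 3.61 + 2×5.67×2.236 = 28.97 m. Hydraulic radius R = A/P = 84.77/28.97 = 2.926 m. Q_A = (1/0.014)·84.77·2.926^(2/3)·√0.0034 = 722.3 m³/s.
Channel B: With bottom width b = 5.57 m and side slope z = 0.55: A = (b + zy)y = (5.57 + 0.55×2.27)×2.27 = 15.48 m²; P = b + 2y√(1+z²) = 5.57 + 2×2.27×1.141 = 10.75 m. Hydraulic radius R = A/P = 15.48/10.75 = 1.44 m. Q_B = (1/0.014)·15.48·1.44^(2/3)·√0.0034 = 82.19 m³/s.
The larger discharge is 722.3 m³/s and the smaller is 82.19 m³/s; the ratio is 8.79.

8.79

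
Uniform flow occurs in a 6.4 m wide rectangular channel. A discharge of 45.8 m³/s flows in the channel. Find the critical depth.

y_c = 1.73 m

For a rectangular channel, critical depth y_c = (q²/g)^(1/3) where q = Q/b = 45.8/6.4 = 7.156 m²/s.
So y_c = (7.156²/9.81)^(1/3) = 1.73 m.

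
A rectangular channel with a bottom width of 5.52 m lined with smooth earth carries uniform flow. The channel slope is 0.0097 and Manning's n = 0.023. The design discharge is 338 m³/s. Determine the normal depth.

y_n = 8.73 m

Manning's equation rearranged: A R^(2/3) = nQ / (1·√S) = 0.023 × 338 / (√0.0097) = 78.93.
Try y = 9.5 m: A R^(2/3) = 87.05 — over.
Try y = 8.73 m: A R^(2/3) = 78.95 — ≈ 78.93.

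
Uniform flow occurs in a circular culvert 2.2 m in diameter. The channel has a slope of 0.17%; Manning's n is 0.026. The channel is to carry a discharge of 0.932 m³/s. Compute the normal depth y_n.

Manning's equation rearranged: A R^(2/3) = nQ / (1·√S) = 0.026 × 0.932 / (√0.0017) = 0.5877.
Trying y = 0.605 m: A R^(2/3) = 0.4218 — low.
Trying y = 0.859 m: A R^(2/3) = 0.8226 — high.
Trying y = 0.718 m: A R^(2/3) = 0.5876 — ≈ 0.5877.

y_n = 0.718 m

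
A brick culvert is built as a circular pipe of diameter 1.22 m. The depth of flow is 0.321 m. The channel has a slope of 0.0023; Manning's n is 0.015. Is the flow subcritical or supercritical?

For a circular section of diameter D = 1.22 m at depth y = 0.321 m, the central angle is θ = 2 arccos(1 − 2y/D) = 2.154 rad. Then A = (D²/8)(θ − sin θ) = 0.2456 m² and P = Dθ/2 = 1.314 m.
Hydraulic radius R = A/P = 0.2456/1.314 = 0.1869 m.
V = (1/n) R^(2/3) √S = (1/0.015) × 0.1869^(2/3) × √0.0023 = 1.045 m/s. Hydraulic depth D_h = A/T = 0.2456/1.074 = 0.2286 m.
Froude number Fr = V/√(g·D_h) = 1.045/√(9.81×0.2286) = 0.698, which is less than 1, so the flow is subcritical.

subcritical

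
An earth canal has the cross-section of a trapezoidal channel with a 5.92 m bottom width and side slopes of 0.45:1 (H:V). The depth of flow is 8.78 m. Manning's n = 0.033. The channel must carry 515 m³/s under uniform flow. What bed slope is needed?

With bottom width b = 5.92 m and side slope z = 0.45: A = (b + zy)y = (5.92 + 0.45×8.78)×8.78 = 86.67 m²; P = b + 2y√(1+z²) = 5.92 + 2×8.78×1.097 = 25.18 m.
Hydraulic radius R = A/P = 86.67/25.18 = 3.442 m.
From Manning's equation, S = [nQ / (1 A R^(2/3))]² = [0.033 × 515 / (1 × 86.67 × 3.442^(2/3))]² = 0.0074.

S = 0.0074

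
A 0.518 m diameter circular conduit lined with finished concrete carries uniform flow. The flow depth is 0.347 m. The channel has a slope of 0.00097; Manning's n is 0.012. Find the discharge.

Q = 0.11 m³/s

For a circular section of diameter D = 0.518 m at depth y = 0.347 m, the central angle is θ = 2 arccos(1 − 2y/D) = 3.835 rad. Then A = (D²/8)(θ − sin θ) = 0.1501 m² and P = Dθ/2 = 0.9932 m.
Hydraulic radius R = A/P = 0.1501/0.9932 = 0.1511 m.
Manning's equation: Q = (1/n) A R^(2/3) S^(1/2) = (1/0.012) × 0.1501 × 0.1511^(2/3) × 0.00097^(1/2) = 0.11 m³/s.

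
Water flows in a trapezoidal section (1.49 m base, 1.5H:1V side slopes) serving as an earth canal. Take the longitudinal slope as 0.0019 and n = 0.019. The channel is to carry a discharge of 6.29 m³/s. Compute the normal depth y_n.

Manning's equation rearranged: A R^(2/3) = nQ / (1·√S) = 0.019 × 6.29 / (√0.0019) = 2.742.
Trying y = 1.24 m: A R^(2/3) = 3.265 — over.
Trying y = 0.965 m: A R^(2/3) = 1.95 — short.
Trying y = 1.14 m: A R^(2/3) = 2.741 — matches.

y_n = 1.14 m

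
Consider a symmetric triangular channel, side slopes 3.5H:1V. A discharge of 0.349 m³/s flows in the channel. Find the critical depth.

At critical depth, Q² T / (g A³) = 1, i.e. A³/T = Q²/g = 0.349²/9.81 = 0.01242.
At y = 0.37 m: A³/T = 0.04247 — over.
At y = 0.289 m: A³/T = 0.01235 — matches.

y_c = 0.289 m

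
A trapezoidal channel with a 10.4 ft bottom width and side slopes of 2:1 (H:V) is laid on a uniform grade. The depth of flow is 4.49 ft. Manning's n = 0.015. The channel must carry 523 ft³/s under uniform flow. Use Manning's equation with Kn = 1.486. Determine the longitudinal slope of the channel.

With bottom width b = 10.4 ft and side slope z = 2: A = (b + zy)y = (10.4 + 2×4.49)×4.49 = 87.02 ft²; P = b + 2y√(1+z²) = 10.4 + 2×4.49×2.236 = 30.48 ft.
Hydraulic radius R = A/P = 87.02/30.48 = 2.855 ft.
From Manning's equation, S = [nQ / (1.486 A R^(2/3))]² = [0.015 × 523 / (1.486 × 87.02 × 2.855^(2/3))]² = 0.000909.

S = 0.000909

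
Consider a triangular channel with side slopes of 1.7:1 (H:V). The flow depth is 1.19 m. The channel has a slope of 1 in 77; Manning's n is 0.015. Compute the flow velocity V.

V = 4.87 m/s

For a triangular section with side slope z = 1.7: A = zy² = 1.7×1.19² = 2.407 m²; P = 2y√(1+z²) = 2×1.19×1.972 = 4.694 m.
Hydraulic radius R = A/P = 2.407/4.694 = 0.5129 m.
From Manning's equation, V = (1/n) R^(2/3) S^(1/2) = (1/0.015) × 0.5129^(2/3) × 0.01299^(1/2) = 4.87 m/s.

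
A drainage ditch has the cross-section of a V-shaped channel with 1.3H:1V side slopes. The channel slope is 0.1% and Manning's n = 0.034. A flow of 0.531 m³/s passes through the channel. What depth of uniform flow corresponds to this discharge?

y_n = 0.926 m

Manning's equation rearranged: A R^(2/3) = nQ / (1·√S) = 0.034 × 0.531 / (√0.001) = 0.5709.
Try y = 0.748 m: A R^(2/3) = 0.3234 — low.
Try y = 0.926 m: A R^(2/3) = 0.5714 — matches.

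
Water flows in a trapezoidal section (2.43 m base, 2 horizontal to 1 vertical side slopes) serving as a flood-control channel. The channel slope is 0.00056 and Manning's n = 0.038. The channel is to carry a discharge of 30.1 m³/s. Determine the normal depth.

y_n = 3.47 m

Manning's equation rearranged: A R^(2/3) = nQ / (1·√S) = 0.038 × 30.1 / (√0.00056) = 48.33.
Try y = 2.4 m: A R^(2/3) = 20.86 — low.
Try y = 3.8 m: A R^(2/3) = 59.74 — high.
Try y = 3.47 m: A R^(2/3) = 48.32 — close enough.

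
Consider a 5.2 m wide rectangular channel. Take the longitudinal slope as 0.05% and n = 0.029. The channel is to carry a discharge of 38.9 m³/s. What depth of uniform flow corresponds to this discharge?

y_n = 6.43 m

Manning's equation rearranged: A R^(2/3) = nQ / (1·√S) = 0.029 × 38.9 / (√0.0005) = 50.45.
Try y = 7.8 m: A R^(2/3) = 63.31 — too large.
Try y = 4.56 m: A R^(2/3) = 33.19 — too small.
Try y = 6.43 m: A R^(2/3) = 50.41 — close enough.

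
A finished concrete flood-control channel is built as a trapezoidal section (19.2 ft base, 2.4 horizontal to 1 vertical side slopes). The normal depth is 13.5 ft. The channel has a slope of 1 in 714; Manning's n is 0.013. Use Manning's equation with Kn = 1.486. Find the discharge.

With bottom width b = 19.2 ft and side slope z = 2.4: A = (b + zy)y = (19.2 + 2.4×13.5)×13.5 = 696.6 ft²; P = b + 2y√(1+z²) = 19.2 + 2×13.5×2.6 = 89.4 ft.
Hydraulic radius R = A/P = 696.6/89.4 = 7.792 ft.
Manning's equation: Q = (1.486/n) A R^(2/3) S^(1/2) = (1.486/0.013) × 696.6 × 7.792^(2/3) × 0.001401^(1/2) = 11700 ft³/s.

Q = 11700 ft³/s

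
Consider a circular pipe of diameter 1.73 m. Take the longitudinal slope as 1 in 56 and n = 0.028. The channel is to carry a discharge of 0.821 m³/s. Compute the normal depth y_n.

y_n = 0.418 m

Manning's equation rearranged: A R^(2/3) = nQ / (1·√S) = 0.028 × 0.821 / (√0.01786) = 0.172.
At y = 0.361 m: A R^(2/3) = 0.1283 — too small.
At y = 0.511 m: A R^(2/3) = 0.2555 — too large.
At y = 0.418 m: A R^(2/3) = 0.1721 — ≈ 0.172.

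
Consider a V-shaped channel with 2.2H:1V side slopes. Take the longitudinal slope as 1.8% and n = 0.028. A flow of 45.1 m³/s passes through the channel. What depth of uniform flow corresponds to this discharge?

y_n = 2.1 m

Manning's equation rearranged: A R^(2/3) = nQ / (1·√S) = 0.028 × 45.1 / (√0.018) = 9.412.
Trying y = 2.68 m: A R^(2/3) = 18.04 — too large.
Trying y = 2.1 m: A R^(2/3) = 9.415 — close enough.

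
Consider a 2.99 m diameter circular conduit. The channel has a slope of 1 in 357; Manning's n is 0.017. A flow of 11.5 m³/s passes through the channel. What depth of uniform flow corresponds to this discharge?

Manning's equation rearranged: A R^(2/3) = nQ / (1·√S) = 0.017 × 11.5 / (√0.002801) = 3.694.
At y = 1.88 m: A R^(2/3) = 4.169 — too large.
At y = 1.74 m: A R^(2/3) = 3.706 — ≈ 3.694.

y_n = 1.74 m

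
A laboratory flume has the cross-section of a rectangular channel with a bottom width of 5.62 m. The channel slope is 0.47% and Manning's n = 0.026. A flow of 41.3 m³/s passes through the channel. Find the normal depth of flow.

Manning's equation rearranged: A R^(2/3) = nQ / (1·√S) = 0.026 × 41.3 / (√0.0047) = 15.66.
Try y = 2.83 m: A R^(2/3) = 20 — over.
Try y = 2.01 m: A R^(2/3) = 12.56 — short.
Try y = 2.36 m: A R^(2/3) = 15.66 — ≈ 15.66.

y_n = 2.36 m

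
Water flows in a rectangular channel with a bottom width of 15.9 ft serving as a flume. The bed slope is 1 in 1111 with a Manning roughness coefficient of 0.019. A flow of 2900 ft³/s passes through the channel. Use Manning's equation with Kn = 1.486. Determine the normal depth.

Manning's equation rearranged: A R^(2/3) = nQ / (1.486·√S) = 0.019 × 2900 / (1.486 × √0.0009001) = 1236.
Trying y = 19.6 ft: A R^(2/3) = 989.3 — low.
Trying y = 23.7 ft: A R^(2/3) = 1238 — matches.

y_n = 23.7 ft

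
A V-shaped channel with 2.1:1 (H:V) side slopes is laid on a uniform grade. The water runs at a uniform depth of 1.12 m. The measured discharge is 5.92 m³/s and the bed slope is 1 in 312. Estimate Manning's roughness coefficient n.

For a triangular section with side slope z = 2.1: A = zy² = 2.1×1.12² = 2.634 m²; P = 2y√(1+z²) = 2×1.12×2.326 = 5.21 m.
Hydraulic radius R = A/P = 2.634/5.21 = 0.5056 m.
Rearranging Manning's equation: n = (1/Q) A R^(2/3) S^(1/2) = (1/5.92) × 2.634 × 0.5056^(2/3) × √0.003205 = 0.016.

n = 0.016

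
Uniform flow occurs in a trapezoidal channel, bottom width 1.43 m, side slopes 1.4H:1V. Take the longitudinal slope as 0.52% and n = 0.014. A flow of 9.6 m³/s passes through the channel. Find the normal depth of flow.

y_n = 0.973 m

Manning's equation rearranged: A R^(2/3) = nQ / (1·√S) = 0.014 × 9.6 / (√0.0052) = 1.864.
Try y = 0.677 m: A R^(2/3) = 0.9145 — short.
Try y = 0.973 m: A R^(2/3) = 1.865 — matches.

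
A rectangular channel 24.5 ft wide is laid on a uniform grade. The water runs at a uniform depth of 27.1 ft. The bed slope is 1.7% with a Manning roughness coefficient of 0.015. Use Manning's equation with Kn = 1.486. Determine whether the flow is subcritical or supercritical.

Flow area A = b·y = 24.5 × 27.1 = 664 ft². Wetted perimeter P = b + 2y = 24.5 + 2×27.1 = 78.7 ft.
Hydraulic radius R = A/P = 664/78.7 = 8.436 ft.
V = (1.486/n) R^(2/3) √S = (1.486/0.015) × 8.436^(2/3) × √0.017 = 53.53 ft/s. Hydraulic depth D_h = A/T = 664/24.5 = 27.1 ft.
Froude number Fr = V/√(g·D_h) = 53.53/√(32.2×27.1) = 1.81, which is greater than 1, so the flow is supercritical.

supercritical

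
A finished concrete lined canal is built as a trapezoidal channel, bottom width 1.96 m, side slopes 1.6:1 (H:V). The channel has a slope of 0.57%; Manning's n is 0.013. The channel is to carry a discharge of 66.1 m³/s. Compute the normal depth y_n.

Manning's equation rearranged: A R^(2/3) = nQ / (1·√S) = 0.013 × 66.1 / (√0.0057) = 11.38.
At y = 1.46 m: A R^(2/3) = 5.583 — low.
At y = 2.04 m: A R^(2/3) = 11.38 — matches.

y_n = 2.04 m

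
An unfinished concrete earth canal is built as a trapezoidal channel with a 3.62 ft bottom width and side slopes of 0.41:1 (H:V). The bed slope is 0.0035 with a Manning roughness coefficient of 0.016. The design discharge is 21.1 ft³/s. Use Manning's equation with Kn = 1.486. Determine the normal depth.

y_n = 1.13 ft

Manning's equation rearranged: A R^(2/3) = nQ / (1.486·√S) = 0.016 × 21.1 / (1.486 × √0.0035) = 3.84.
At y = 0.88 ft: A R^(2/3) = 2.586 — low.
At y = 1.13 ft: A R^(2/3) = 3.846 — matches.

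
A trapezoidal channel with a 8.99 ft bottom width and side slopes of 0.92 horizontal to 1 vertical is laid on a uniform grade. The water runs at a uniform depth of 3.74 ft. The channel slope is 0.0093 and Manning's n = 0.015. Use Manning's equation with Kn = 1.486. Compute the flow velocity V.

V = 17.3 ft/s

With bottom width b = 8.99 ft and side slope z = 0.92: A = (b + zy)y = (8.99 + 0.92×3.74)×3.74 = 46.49 ft²; P = b + 2y√(1+z²) = 8.99 + 2×3.74×1.359 = 19.15 ft.
Hydraulic radius R = A/P = 46.49/19.15 = 2.427 ft.
From Manning's equation, V = (1.486/n) R^(2/3) S^(1/2) = (1.486/0.015) × 2.427^(2/3) × 0.0093^(1/2) = 17.3 ft/s.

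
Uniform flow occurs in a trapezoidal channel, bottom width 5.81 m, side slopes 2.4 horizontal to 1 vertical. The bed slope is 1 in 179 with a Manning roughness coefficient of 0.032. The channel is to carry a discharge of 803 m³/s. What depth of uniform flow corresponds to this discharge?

y_n = 6.69 m

Manning's equation rearranged: A R^(2/3) = nQ / (1·√S) = 0.032 × 803 / (√0.005587) = 343.8.
Try y = 7.78 m: A R^(2/3) = 489.3 — too large.
Try y = 5.49 m: A R^(2/3) = 218.4 — too small.
Try y = 6.69 m: A R^(2/3) = 343.8 — matches.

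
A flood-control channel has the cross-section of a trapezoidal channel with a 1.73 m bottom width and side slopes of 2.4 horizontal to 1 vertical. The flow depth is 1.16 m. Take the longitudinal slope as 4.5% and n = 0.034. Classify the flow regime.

supercritical

With bottom width b = 1.73 m and side slope z = 2.4: A = (b + zy)y = (1.73 + 2.4×1.16)×1.16 = 5.236 m²; P = b + 2y√(1+z²) = 1.73 + 2×1.16×2.6 = 7.762 m.
Hydraulic radius R = A/P = 5.236/7.762 = 0.6746 m.
V = (1/n) R^(2/3) √S = (1/0.034) × 0.6746^(2/3) × √0.045 = 4.799 m/s. Hydraulic depth D_h = A/T = 5.236/7.298 = 0.7175 m.
Froude number Fr = V/√(g·D_h) = 4.799/√(9.81×0.7175) = 1.81, which is greater than 1, so the flow is supercritical.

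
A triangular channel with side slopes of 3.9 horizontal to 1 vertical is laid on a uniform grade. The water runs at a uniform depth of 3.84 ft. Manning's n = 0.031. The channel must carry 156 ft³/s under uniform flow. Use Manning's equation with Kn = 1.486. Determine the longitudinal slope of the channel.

S = 0.0014

For a triangular section with side slope z = 3.9: A = zy² = 3.9×3.84² = 57.51 ft²; P = 2y√(1+z²) = 2×3.84×4.026 = 30.92 ft.
Hydraulic radius R = A/P = 57.51/30.92 = 1.86 ft.
From Manning's equation, S = [nQ / (1.486 A R^(2/3))]² = [0.031 × 156 / (1.486 × 57.51 × 1.86^(2/3))]² = 0.0014.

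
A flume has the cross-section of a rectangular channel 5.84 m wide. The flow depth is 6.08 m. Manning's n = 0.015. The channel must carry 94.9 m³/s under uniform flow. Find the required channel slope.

S = 0.00065

Flow area A = b·y = 5.84 × 6.08 = 35.51 m². Wetted perimeter P = b + 2y = 5.84 + 2×6.08 = 18 m.
Hydraulic radius R = A/P = 35.51/18 = 1.973 m.
From Manning's equation, S = [nQ / (1 A R^(2/3))]² = [0.015 × 94.9 / (1 × 35.51 × 1.973^(2/3))]² = 0.00065.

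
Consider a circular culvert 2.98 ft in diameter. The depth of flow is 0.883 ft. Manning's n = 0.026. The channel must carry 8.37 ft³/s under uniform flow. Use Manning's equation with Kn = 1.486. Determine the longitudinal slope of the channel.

For a circular section of diameter D = 2.98 ft at depth y = 0.883 ft, the central angle is θ = 2 arccos(1 − 2y/D) = 2.302 rad. Then A = (D²/8)(θ − sin θ) = 1.73 ft² and P = Dθ/2 = 3.431 ft.
Hydraulic radius R = A/P = 1.73/3.431 = 0.5042 ft.
From Manning's equation, S = [nQ / (1.486 A R^(2/3))]² = [0.026 × 8.37 / (1.486 × 1.73 × 0.5042^(2/3))]² = 0.0179.

S = 0.0179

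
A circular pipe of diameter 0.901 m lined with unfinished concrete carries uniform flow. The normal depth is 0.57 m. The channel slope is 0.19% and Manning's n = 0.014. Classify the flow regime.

subcritical

For a circular section of diameter D = 0.901 m at depth y = 0.57 m, the central angle is θ = 2 arccos(1 − 2y/D) = 3.679 rad. Then A = (D²/8)(θ − sin θ) = 0.4252 m² and P = Dθ/2 = 1.657 m.
Hydraulic radius R = A/P = 0.4252/1.657 = 0.2566 m.
V = (1/n) R^(2/3) √S = (1/0.014) × 0.2566^(2/3) × √0.0019 = 1.257 m/s. Hydraulic depth D_h = A/T = 0.4252/0.8687 = 0.4894 m.
Froude number Fr = V/√(g·D_h) = 1.257/√(9.81×0.4894) = 0.574, which is less than 1, so the flow is subcritical.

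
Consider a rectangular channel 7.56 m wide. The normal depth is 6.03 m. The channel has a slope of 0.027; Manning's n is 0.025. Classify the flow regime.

supercritical

Flow area A = b·y = 7.56 × 6.03 = 45.59 m². Wetted perimeter P = b + 2y = 7.56 + 2×6.03 = 19.62 m.
Hydraulic radius R = A/P = 45.59/19.62 = 2.323 m.
V = (1/n) R^(2/3) √S = (1/0.025) × 2.323^(2/3) × √0.027 = 11.53 m/s. Hydraulic depth D_h = A/T = 45.59/7.56 = 6.03 m.
Froude number Fr = V/√(g·D_h) = 11.53/√(9.81×6.03) = 1.5, which is greater than 1, so the flow is supercritical.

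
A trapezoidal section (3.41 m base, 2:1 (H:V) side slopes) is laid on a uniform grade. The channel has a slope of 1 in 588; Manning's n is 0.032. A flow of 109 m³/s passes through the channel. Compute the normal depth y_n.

Manning's equation rearranged: A R^(2/3) = nQ / (1·√S) = 0.032 × 109 / (√0.001701) = 84.58.
At y = 4.65 m: A R^(2/3) = 107.2 — high.
At y = 3 m: A R^(2/3) = 39.86 — low.
At y = 4.2 m: A R^(2/3) = 84.79 — matches.

y_n = 4.2 m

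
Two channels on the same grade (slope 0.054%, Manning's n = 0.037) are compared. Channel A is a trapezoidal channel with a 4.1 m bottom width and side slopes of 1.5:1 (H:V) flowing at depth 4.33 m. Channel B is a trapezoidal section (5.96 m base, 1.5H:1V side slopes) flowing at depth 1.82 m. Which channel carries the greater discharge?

channel A

Channel A: With bottom width b = 4.1 m and side slope z = 1.5: A = (b + zy)y = (4.1 + 1.5×4.33)×4.33 = 45.88 m²; P = b + 2y√(1+z²) = 4.1 + 2×4.33×1.803 = 19.71 m. Hydraulic radius R = A/P = 45.88/19.71 = 2.327 m. Q_A = (1/0.037)·45.88·2.327^(2/3)·√0.00054 = 50.6 m³/s.
Channel B: With bottom width b = 5.96 m and side slope z = 1.5: A = (b + zy)y = (5.96 + 1.5×1.82)×1.82 = 15.82 m²; P = b + 2y√(1+z²) = 5.96 + 2×1.82×1.803 = 12.52 m. Hydraulic radius R = A/P = 15.82/12.52 = 1.263 m. Q_B = (1/0.037)·15.82·1.263^(2/3)·√0.00054 = 11.61 m³/s.
Q_A = 50.6 m³/s vs Q_B = 11.61 m³/s, so channel A carries more.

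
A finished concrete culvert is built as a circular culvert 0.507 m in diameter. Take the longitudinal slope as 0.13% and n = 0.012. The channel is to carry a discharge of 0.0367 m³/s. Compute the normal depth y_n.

y_n = 0.169 m

Manning's equation rearranged: A R^(2/3) = nQ / (1·√S) = 0.012 × 0.0367 / (√0.0013) = 0.01221.
Try y = 0.205 m: A R^(2/3) = 0.01751 — high.
Try y = 0.149 m: A R^(2/3) = 0.009585 — low.
Try y = 0.169 m: A R^(2/3) = 0.01221 — ≈ 0.01221.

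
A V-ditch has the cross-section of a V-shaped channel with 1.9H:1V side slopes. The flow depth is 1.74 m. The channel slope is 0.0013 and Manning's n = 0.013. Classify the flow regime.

For a triangular section with side slope z = 1.9: A = zy² = 1.9×1.74² = 5.752 m²; P = 2y√(1+z²) = 2×1.74×2.147 = 7.472 m.
Hydraulic radius R = A/P = 5.752/7.472 = 0.7699 m.
V = (1/n) R^(2/3) √S = (1/0.013) × 0.7699^(2/3) × √0.0013 = 2.33 m/s. Hydraulic depth D_h = A/T = 5.752/6.612 = 0.87 m.
Froude number Fr = V/√(g·D_h) = 2.33/√(9.81×0.87) = 0.797, which is less than 1, so the flow is subcritical.

subcritical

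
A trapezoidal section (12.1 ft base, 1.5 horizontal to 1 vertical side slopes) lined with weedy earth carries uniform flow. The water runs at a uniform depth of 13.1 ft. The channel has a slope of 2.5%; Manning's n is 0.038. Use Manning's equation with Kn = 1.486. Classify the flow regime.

With bottom width b = 12.1 ft and side slope z = 1.5: A = (b + zy)y = (12.1 + 1.5×13.1)×13.1 = 415.9 ft²; P = b + 2y√(1+z²) = 12.1 + 2×13.1×1.803 = 59.33 ft.
Hydraulic radius R = A/P = 415.9/59.33 = 7.01 ft.
V = (1.486/n) R^(2/3) √S = (1.486/0.038) × 7.01^(2/3) × √0.025 = 22.65 ft/s. Hydraulic depth D_h = A/T = 415.9/51.4 = 8.092 ft.
Froude number Fr = V/√(g·D_h) = 22.65/√(32.2×8.092) = 1.4, which is greater than 1, so the flow is supercritical.

supercritical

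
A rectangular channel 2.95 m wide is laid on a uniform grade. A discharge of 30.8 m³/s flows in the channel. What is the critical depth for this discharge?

For a rectangular channel, critical depth y_c = (q²/g)^(1/3) where q = Q/b = 30.8/2.95 = 10.44 m²/s.
So y_c = (10.44²/9.81)^(1/3) = 2.23 m.

y_c = 2.23 m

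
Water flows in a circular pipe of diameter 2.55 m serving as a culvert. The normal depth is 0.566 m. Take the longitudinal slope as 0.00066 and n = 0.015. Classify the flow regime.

subcritical

For a circular section of diameter D = 2.55 m at depth y = 0.566 m, the central angle is θ = 2 arccos(1 − 2y/D) = 1.962 rad. Then A = (D²/8)(θ − sin θ) = 0.8436 m² and P = Dθ/2 = 2.502 m.
Hydraulic radius R = A/P = 0.8436/2.502 = 0.3372 m.
V = (1/n) R^(2/3) √S = (1/0.015) × 0.3372^(2/3) × √0.00066 = 0.8297 m/s. Hydraulic depth D_h = A/T = 0.8436/2.119 = 0.3981 m.
Froude number Fr = V/√(g·D_h) = 0.8297/√(9.81×0.3981) = 0.42, which is less than 1, so the flow is subcritical.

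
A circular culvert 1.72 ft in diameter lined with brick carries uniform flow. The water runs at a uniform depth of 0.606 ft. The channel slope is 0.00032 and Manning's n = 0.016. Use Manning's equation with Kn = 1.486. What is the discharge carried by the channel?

Q = 0.586 ft³/s

For a circular section of diameter D = 1.72 ft at depth y = 0.606 ft, the central angle is θ = 2 arccos(1 − 2y/D) = 2.542 rad. Then A = (D²/8)(θ − sin θ) = 0.7313 ft² and P = Dθ/2 = 2.186 ft.
Hydraulic radius R = A/P = 0.7313/2.186 = 0.3345 ft.
Manning's equation: Q = (1.486/n) A R^(2/3) S^(1/2) = (1.486/0.016) × 0.7313 × 0.3345^(2/3) × 0.00032^(1/2) = 0.586 ft³/s.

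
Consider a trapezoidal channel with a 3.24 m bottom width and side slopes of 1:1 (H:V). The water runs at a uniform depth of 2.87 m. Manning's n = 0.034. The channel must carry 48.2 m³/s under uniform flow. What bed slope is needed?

S = 0.00489

With bottom width b = 3.24 m and side slope z = 1: A = (b + zy)y = (3.24 + 1×2.87)×2.87 = 17.54 m²; P = b + 2y√(1+z²) = 3.24 + 2×2.87×1.414 = 11.36 m.
Hydraulic radius R = A/P = 17.54/11.36 = 1.544 m.
From Manning's equation, S = [nQ / (1 A R^(2/3))]² = [0.034 × 48.2 / (1 × 17.54 × 1.544^(2/3))]² = 0.00489.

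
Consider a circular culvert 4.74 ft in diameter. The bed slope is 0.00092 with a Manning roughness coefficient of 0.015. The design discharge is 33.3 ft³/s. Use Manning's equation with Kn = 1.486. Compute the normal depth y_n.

y_n = 2.54 ft

Manning's equation rearranged: A R^(2/3) = nQ / (1.486·√S) = 0.015 × 33.3 / (1.486 × √0.00092) = 11.08.
At y = 2.89 ft: A R^(2/3) = 13.6 — over.
At y = 2.54 ft: A R^(2/3) = 11.09 — close enough.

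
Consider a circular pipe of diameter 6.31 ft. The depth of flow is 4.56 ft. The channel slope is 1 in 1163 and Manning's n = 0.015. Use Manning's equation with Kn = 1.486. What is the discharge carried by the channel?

For a circular section of diameter D = 6.31 ft at depth y = 4.56 ft, the central angle is θ = 2 arccos(1 − 2y/D) = 4.065 rad. Then A = (D²/8)(θ − sin θ) = 24.2 ft² and P = Dθ/2 = 12.82 ft.
Hydraulic radius R = A/P = 24.2/12.82 = 1.887 ft.
Manning's equation: Q = (1.486/n) A R^(2/3) S^(1/2) = (1.486/0.015) × 24.2 × 1.887^(2/3) × 0.0008598^(1/2) = 107 ft³/s.

Q = 107 ft³/s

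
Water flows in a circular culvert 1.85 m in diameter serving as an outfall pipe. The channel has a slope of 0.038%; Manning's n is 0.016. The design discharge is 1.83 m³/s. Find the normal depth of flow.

y_n = 1.42 m

Manning's equation rearranged: A R^(2/3) = nQ / (1·√S) = 0.016 × 1.83 / (√0.00038) = 1.502.
Try y = 1.17 m: A R^(2/3) = 1.169 — low.
Try y = 1.55 m: A R^(2/3) = 1.638 — high.
Try y = 1.42 m: A R^(2/3) = 1.505 — close enough.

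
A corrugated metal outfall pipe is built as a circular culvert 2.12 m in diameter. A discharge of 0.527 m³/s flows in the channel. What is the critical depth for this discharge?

At critical depth, Q² T / (g A³) = 1, i.e. A³/T = Q²/g = 0.527²/9.81 = 0.02831.
Trying y = 0.378 m: A³/T = 0.04771 — too large.
Trying y = 0.331 m: A³/T = 0.02831 — matches.

y_c = 0.331 m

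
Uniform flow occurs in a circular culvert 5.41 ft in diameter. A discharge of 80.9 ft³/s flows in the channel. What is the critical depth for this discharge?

y_c = 2.49 ft

At critical depth, Q² T / (g A³) = 1, i.e. A³/T = Q²/g = 80.9²/32.2 = 203.3.
Trying y = 3.07 ft: A³/T = 455.1 — too large.
Trying y = 2.49 ft: A³/T = 204.5 — matches.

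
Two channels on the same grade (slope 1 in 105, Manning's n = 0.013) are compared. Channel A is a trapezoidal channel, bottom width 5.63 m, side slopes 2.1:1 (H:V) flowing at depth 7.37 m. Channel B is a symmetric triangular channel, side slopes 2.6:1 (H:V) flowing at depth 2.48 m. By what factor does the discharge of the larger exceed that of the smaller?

21.9

Channel A: With bottom width b = 5.63 m and side slope z = 2.1: A = (b + zy)y = (5.63 + 2.1×7.37)×7.37 = 155.6 m²; P = b + 2y√(1+z²) = 5.63 + 2×7.37×2.326 = 39.91 m. Hydraulic radius R = A/P = 155.6/39.91 = 3.897 m. Q_A = (1/0.013)·155.6·3.897^(2/3)·√0.009524 = 2892 m³/s.
Channel B: For a triangular section with side slope z = 2.6: A = zy² = 2.6×2.48² = 15.99 m²; P = 2y√(1+z²) = 2×2.48×2.786 = 13.82 m. Hydraulic radius R = A/P = 15.99/13.82 = 1.157 m. Q_B = (1/0.013)·15.99·1.157^(2/3)·√0.009524 = 132.3 m³/s.
The larger discharge is 2892 m³/s and the smaller is 132.3 m³/s; the ratio is 21.9.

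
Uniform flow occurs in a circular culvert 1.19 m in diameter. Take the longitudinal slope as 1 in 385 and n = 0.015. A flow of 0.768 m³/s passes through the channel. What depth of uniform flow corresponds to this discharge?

y_n = 0.564 m

Manning's equation rearranged: A R^(2/3) = nQ / (1·√S) = 0.015 × 0.768 / (√0.002597) = 0.226.
Trying y = 0.64 m: A R^(2/3) = 0.2799 — high.
Trying y = 0.564 m: A R^(2/3) = 0.2261 — close enough.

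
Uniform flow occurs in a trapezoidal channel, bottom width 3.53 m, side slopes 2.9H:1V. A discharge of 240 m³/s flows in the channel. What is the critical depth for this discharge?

y_c = 3.7 m

At critical depth, Q² T / (g A³) = 1, i.e. A³/T = Q²/g = 240²/9.81 = 5872.
At y = 4.65 m: A³/T = 16240 — high.
At y = 3.07 m: A³/T = 2606 — low.
At y = 3.7 m: A³/T = 5878 — close enough.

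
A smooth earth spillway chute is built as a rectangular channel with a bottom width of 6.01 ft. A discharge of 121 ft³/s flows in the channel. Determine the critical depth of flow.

y_c = 2.33 ft

For a rectangular channel, critical depth y_c = (q²/g)^(1/3) where q = Q/b = 121/6.01 = 20.13 ft²/s.
So y_c = (20.13²/32.2)^(1/3) = 2.33 ft.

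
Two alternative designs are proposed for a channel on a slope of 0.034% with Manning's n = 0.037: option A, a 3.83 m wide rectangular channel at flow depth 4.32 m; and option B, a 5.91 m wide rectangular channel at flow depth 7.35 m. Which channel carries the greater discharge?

Channel A: Flow area A = b·y = 3.83 × 4.32 = 16.55 m². Wetted perimeter P = b + 2y = 3.83 + 2×4.32 = 12.47 m. Hydraulic radius R = A/P = 16.55/12.47 = 1.327 m. Q_A = (1/0.037)·16.55·1.327^(2/3)·√0.00034 = 9.956 m³/s.
Channel B: Flow area A = b·y = 5.91 × 7.35 = 43.44 m². Wetted perimeter P = b + 2y = 5.91 + 2×7.35 = 20.61 m. Hydraulic radius R = A/P = 43.44/20.61 = 2.108 m. Q_B = (1/0.037)·43.44·2.108^(2/3)·√0.00034 = 35.59 m³/s.
Q_A = 9.956 m³/s vs Q_B = 35.59 m³/s, so channel B carries more.

channel B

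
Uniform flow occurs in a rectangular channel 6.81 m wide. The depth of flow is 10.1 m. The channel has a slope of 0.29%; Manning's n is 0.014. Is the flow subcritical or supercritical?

subcritical

Flow area A = b·y = 6.81 × 10.1 = 68.78 m². Wetted perimeter P = b + 2y = 6.81 + 2×10.1 = 27.01 m.
Hydraulic radius R = A/P = 68.78/27.01 = 2.547 m.
V = (1/n) R^(2/3) √S = (1/0.014) × 2.547^(2/3) × √0.0029 = 7.173 m/s. Hydraulic depth D_h = A/T = 68.78/6.81 = 10.1 m.
Froude number Fr = V/√(g·D_h) = 7.173/√(9.81×10.1) = 0.721, which is less than 1, so the flow is subcritical.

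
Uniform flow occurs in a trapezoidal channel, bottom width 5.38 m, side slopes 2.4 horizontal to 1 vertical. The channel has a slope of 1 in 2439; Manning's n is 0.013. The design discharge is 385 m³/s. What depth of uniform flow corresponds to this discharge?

y_n = 5.87 m

Manning's equation rearranged: A R^(2/3) = nQ / (1·√S) = 0.013 × 385 / (√0.00041) = 247.2.
Try y = 4.6 m: A R^(2/3) = 142 — too small.
Try y = 6.48 m: A R^(2/3) = 311 — too large.
Try y = 5.87 m: A R^(2/3) = 247.3 — matches.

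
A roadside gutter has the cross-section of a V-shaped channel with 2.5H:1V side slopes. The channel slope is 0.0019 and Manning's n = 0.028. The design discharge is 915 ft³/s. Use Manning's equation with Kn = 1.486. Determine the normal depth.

y_n = 8.09 ft

Manning's equation rearranged: A R^(2/3) = nQ / (1.486·√S) = 0.028 × 915 / (1.486 × √0.0019) = 395.5.
At y = 7.28 ft: A R^(2/3) = 298.4 — low.
At y = 10.3 ft: A R^(2/3) = 752.8 — high.
At y = 8.09 ft: A R^(2/3) = 395.3 — close enough.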